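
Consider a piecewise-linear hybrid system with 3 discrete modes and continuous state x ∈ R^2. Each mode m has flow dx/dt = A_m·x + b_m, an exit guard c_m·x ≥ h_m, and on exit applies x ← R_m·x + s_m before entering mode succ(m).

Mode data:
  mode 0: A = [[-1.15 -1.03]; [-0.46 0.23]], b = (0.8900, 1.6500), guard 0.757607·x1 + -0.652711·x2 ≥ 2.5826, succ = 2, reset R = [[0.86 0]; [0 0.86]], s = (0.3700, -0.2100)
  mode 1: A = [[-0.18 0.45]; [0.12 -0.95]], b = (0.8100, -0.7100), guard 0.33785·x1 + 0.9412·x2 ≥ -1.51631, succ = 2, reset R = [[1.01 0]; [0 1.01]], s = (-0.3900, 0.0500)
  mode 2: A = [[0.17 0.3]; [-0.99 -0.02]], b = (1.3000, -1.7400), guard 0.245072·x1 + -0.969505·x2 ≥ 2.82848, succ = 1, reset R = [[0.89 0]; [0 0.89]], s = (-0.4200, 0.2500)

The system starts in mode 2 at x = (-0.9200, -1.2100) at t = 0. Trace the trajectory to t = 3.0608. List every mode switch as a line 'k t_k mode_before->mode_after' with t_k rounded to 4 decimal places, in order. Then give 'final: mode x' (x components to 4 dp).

1 1.3676 2->1
2 2.2740 1->2
final: 2 -0.2944 -2.3478

Mode 2: guard c·x = 2.8285 hit at Δt = 1.3676 (t = 1.3676), x⁻ = (-0.0566, -2.9318) → reset → x⁺ = (-0.4704, -2.3593), jump to mode 1
Mode 1: guard c·x = -1.5163 hit at Δt = 0.9064 (t = 2.2740), x⁻ = (-0.4132, -1.4627) → reset → x⁺ = (-0.8073, -1.4274), jump to mode 2
Mode 2: flow for 0.7868 to horizon, guard not reached → x = (-0.2944, -2.3478)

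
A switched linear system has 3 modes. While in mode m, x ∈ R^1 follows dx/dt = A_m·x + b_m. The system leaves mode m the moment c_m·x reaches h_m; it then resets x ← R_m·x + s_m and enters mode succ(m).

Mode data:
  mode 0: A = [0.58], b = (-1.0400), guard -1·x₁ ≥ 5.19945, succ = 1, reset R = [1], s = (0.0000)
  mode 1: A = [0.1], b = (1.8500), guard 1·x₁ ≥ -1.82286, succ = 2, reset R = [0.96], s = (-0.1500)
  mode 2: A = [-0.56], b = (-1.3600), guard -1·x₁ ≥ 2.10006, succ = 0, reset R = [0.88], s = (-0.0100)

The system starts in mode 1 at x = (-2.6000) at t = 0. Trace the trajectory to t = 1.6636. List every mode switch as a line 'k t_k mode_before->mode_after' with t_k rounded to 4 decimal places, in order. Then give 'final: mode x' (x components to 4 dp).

1 0.4772 1->2
2 1.3267 2->0
final: 0 -2.6460

Mode 1: guard c·x = -1.8229 hit at Δt = 0.4772 (t = 0.4772), x⁻ = (-1.8229) → reset → x⁺ = (-1.8999), jump to mode 2
Mode 2: guard c·x = 2.1001 hit at Δt = 0.8495 (t = 1.3267), x⁻ = (-2.1001) → reset → x⁺ = (-1.8581), jump to mode 0
Mode 0: flow for 0.3369 to horizon, guard not reached → x = (-2.6460)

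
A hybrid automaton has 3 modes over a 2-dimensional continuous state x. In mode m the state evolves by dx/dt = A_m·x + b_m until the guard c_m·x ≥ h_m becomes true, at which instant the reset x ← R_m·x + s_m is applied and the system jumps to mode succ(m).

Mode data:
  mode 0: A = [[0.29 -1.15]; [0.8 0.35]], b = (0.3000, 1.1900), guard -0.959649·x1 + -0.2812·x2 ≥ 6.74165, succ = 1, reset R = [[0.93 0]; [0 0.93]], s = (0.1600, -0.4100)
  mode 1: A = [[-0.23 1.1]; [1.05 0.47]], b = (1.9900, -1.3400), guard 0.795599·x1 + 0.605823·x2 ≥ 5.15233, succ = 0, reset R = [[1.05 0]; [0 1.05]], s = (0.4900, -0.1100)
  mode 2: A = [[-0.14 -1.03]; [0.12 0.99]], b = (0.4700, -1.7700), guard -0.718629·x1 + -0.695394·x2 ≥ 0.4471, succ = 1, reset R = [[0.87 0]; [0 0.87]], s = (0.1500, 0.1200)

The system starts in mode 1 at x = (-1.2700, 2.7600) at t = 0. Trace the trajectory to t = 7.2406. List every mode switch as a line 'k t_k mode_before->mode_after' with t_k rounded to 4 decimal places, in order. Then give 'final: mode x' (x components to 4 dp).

Mode 1: guard c·x = 5.1523 hit at Δt = 0.9703 (t = 0.9703), x⁻ = (3.5024, 3.9052) → reset → x⁺ = (4.1675, 3.9904), jump to mode 0
Mode 0: guard c·x = 6.7416 hit at Δt = 1.5877 (t = 2.5580), x⁻ = (-9.4315, 8.2123) → reset → x⁺ = (-8.6113, 7.2274), jump to mode 1
Mode 1: guard c·x = 5.1523 hit at Δt = 1.4217 (t = 3.9797), x⁻ = (2.6557, 5.0171) → reset → x⁺ = (3.2785, 5.1580), jump to mode 0
Mode 0: guard c·x = 6.7416 hit at Δt = 1.3813 (t = 5.3610), x⁻ = (-9.3947, 8.0868) → reset → x⁺ = (-8.5771, 7.1107), jump to mode 1
Mode 1: guard c·x = 5.1523 hit at Δt = 1.4783 (t = 6.8393), x⁻ = (2.7827, 4.8503) → reset → x⁺ = (3.4118, 4.9828), jump to mode 0
Mode 0: flow for 0.4013 to horizon, guard not reached → x = (1.0052, 7.0536)

1 0.9703 1->0
2 2.5580 0->1
3 3.9797 1->0
4 5.3610 0->1
5 6.8393 1->0
final: 0 1.0052 7.0536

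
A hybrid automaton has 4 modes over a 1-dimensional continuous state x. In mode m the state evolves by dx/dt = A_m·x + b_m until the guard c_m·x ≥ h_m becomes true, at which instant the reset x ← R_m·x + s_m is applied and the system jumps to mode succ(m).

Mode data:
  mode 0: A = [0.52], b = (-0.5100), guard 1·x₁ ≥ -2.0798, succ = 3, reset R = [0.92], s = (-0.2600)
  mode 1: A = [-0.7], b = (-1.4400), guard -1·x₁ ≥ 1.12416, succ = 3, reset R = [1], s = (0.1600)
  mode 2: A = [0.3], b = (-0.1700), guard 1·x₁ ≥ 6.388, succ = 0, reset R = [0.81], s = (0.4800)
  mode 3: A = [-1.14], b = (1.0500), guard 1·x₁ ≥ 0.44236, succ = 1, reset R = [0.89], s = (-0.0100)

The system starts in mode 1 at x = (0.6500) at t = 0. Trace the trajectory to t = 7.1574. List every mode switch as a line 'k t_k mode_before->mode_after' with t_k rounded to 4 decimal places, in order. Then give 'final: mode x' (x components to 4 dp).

Mode 1: guard c·x = 1.1242 hit at Δt = 1.5218 (t = 1.5218), x⁻ = (-1.1242) → reset → x⁺ = (-0.9642), jump to mode 3
Mode 3: guard c·x = 0.4424 hit at Δt = 1.2024 (t = 2.7242), x⁻ = (0.4424) → reset → x⁺ = (0.3837), jump to mode 1
Mode 1: guard c·x = 1.1242 hit at Δt = 1.3739 (t = 4.0981), x⁻ = (-1.1242) → reset → x⁺ = (-0.9642), jump to mode 3
Mode 3: guard c·x = 0.4424 hit at Δt = 1.2024 (t = 5.3005), x⁻ = (0.4424) → reset → x⁺ = (0.3837), jump to mode 1
Mode 1: guard c·x = 1.1242 hit at Δt = 1.3739 (t = 6.6744), x⁻ = (-1.1242) → reset → x⁺ = (-0.9642), jump to mode 3
Mode 3: flow for 0.4830 to horizon, guard not reached → x = (-0.1659)

1 1.5218 1->3
2 2.7242 3->1
3 4.0981 1->3
4 5.3005 3->1
5 6.6744 1->3
final: 3 -0.1659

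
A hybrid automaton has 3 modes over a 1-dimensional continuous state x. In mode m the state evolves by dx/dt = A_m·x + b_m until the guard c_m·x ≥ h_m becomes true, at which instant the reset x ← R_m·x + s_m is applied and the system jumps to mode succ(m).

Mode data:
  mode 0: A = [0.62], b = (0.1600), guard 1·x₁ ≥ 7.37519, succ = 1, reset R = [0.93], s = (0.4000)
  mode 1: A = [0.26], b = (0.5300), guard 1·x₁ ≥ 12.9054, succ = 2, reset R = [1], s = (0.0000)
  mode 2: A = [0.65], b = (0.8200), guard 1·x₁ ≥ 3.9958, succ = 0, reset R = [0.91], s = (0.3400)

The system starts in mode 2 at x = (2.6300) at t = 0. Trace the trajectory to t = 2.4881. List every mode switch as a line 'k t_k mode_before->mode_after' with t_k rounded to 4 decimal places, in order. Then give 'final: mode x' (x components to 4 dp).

Mode 2: guard c·x = 3.9958 hit at Δt = 0.4628 (t = 0.4628), x⁻ = (3.9958) → reset → x⁺ = (3.9762), jump to mode 0
Mode 0: guard c·x = 7.3752 hit at Δt = 0.9505 (t = 1.4133), x⁻ = (7.3752) → reset → x⁺ = (7.2589), jump to mode 1
Mode 1: flow for 1.0748 to horizon, guard not reached → x = (10.2564)

1 0.4628 2->0
2 1.4133 0->1
final: 1 10.2564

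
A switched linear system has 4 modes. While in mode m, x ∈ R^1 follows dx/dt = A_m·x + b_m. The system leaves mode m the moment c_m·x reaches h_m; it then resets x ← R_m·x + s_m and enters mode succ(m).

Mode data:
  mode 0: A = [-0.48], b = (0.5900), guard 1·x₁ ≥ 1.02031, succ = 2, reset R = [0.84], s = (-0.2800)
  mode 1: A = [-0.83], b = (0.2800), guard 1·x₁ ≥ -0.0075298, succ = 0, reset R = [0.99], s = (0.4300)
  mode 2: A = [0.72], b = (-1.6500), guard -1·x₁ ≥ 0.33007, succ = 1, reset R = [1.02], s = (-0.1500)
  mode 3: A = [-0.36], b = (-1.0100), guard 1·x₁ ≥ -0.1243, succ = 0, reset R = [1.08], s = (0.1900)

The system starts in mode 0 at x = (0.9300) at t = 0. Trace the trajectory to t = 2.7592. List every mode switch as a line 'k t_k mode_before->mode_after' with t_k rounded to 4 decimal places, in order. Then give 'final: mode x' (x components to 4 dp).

1 0.7487 0->2
2 1.3384 2->1
3 2.3878 1->0
final: 0 0.5542

Mode 0: guard c·x = 1.0203 hit at Δt = 0.7487 (t = 0.7487), x⁻ = (1.0203) → reset → x⁺ = (0.5771), jump to mode 2
Mode 2: guard c·x = 0.3301 hit at Δt = 0.5898 (t = 1.3384), x⁻ = (-0.3301) → reset → x⁺ = (-0.4867), jump to mode 1
Mode 1: guard c·x = -0.0075 hit at Δt = 1.0494 (t = 2.3878), x⁻ = (-0.0075) → reset → x⁺ = (0.4225), jump to mode 0
Mode 0: flow for 0.3714 to horizon, guard not reached → x = (0.5542)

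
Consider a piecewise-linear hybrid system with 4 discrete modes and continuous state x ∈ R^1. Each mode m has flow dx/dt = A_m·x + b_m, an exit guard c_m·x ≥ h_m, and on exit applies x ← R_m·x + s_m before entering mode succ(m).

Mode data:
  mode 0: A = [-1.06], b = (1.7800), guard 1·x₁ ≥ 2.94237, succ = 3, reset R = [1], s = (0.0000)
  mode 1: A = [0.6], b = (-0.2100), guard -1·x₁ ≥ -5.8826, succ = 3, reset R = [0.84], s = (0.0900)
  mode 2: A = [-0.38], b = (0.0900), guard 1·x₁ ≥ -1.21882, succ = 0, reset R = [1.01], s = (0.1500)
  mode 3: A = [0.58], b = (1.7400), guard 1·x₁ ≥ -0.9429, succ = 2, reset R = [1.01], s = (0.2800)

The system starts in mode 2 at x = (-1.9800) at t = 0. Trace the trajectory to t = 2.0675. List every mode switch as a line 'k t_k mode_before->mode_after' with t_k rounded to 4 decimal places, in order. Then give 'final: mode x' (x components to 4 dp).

Mode 2: guard c·x = -1.2188 hit at Δt = 1.1069 (t = 1.1069), x⁻ = (-1.2188) → reset → x⁺ = (-1.0810), jump to mode 0
Mode 0: flow for 0.9606 to horizon, guard not reached → x = (0.6822)

1 1.1069 2->0
final: 0 0.6822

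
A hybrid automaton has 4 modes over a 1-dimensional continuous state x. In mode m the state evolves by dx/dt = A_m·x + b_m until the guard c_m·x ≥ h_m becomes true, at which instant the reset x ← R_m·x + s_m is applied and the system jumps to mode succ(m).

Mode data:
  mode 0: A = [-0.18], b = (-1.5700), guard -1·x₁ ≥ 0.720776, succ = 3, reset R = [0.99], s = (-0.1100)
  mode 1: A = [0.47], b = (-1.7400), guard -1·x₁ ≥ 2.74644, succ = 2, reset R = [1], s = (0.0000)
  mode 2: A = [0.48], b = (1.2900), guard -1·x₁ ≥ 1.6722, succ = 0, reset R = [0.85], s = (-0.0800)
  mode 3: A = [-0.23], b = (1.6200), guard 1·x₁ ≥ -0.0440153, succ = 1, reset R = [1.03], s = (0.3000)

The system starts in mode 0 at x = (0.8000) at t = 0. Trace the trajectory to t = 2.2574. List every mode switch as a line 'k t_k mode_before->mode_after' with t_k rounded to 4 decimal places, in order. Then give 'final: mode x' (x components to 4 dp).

1 0.9667 0->3
2 1.4204 3->1
final: 1 -1.4070

Mode 0: guard c·x = 0.7208 hit at Δt = 0.9667 (t = 0.9667), x⁻ = (-0.7208) → reset → x⁺ = (-0.8236), jump to mode 3
Mode 3: guard c·x = -0.0440 hit at Δt = 0.4537 (t = 1.4204), x⁻ = (-0.0440) → reset → x⁺ = (0.2547), jump to mode 1
Mode 1: flow for 0.8370 to horizon, guard not reached → x = (-1.4070)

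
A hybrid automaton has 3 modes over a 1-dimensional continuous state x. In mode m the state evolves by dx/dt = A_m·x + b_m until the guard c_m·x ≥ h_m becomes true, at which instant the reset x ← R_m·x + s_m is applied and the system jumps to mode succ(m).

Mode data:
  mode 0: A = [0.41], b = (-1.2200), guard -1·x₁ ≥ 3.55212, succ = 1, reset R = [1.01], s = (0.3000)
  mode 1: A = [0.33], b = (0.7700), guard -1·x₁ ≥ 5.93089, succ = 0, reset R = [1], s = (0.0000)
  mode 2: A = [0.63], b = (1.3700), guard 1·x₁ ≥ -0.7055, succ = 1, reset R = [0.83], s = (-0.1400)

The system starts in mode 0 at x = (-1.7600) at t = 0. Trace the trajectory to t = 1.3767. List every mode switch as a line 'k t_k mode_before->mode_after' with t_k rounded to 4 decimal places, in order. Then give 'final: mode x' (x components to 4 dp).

Mode 0: guard c·x = 3.5521 hit at Δt = 0.7828 (t = 0.7828), x⁻ = (-3.5521) → reset → x⁺ = (-3.2876), jump to mode 1
Mode 1: flow for 0.5939 to horizon, guard not reached → x = (-3.4943)

1 0.7828 0->1
final: 1 -3.4943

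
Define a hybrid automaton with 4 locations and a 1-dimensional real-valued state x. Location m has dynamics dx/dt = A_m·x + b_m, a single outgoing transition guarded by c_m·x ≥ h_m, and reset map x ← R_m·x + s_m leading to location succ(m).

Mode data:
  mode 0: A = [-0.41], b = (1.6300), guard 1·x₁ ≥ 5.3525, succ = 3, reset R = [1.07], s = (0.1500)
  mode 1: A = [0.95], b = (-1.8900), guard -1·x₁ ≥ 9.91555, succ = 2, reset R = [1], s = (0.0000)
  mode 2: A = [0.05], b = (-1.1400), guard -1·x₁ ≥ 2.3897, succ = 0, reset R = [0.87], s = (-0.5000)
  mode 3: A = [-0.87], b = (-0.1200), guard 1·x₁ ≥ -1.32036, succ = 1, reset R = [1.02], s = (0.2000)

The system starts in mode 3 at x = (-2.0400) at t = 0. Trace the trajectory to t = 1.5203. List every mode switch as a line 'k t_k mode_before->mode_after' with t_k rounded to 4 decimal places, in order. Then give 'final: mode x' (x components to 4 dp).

1 0.5464 3->1
final: 1 -5.9213

Mode 3: guard c·x = -1.3204 hit at Δt = 0.5464 (t = 0.5464), x⁻ = (-1.3204) → reset → x⁺ = (-1.1468), jump to mode 1
Mode 1: flow for 0.9739 to horizon, guard not reached → x = (-5.9213)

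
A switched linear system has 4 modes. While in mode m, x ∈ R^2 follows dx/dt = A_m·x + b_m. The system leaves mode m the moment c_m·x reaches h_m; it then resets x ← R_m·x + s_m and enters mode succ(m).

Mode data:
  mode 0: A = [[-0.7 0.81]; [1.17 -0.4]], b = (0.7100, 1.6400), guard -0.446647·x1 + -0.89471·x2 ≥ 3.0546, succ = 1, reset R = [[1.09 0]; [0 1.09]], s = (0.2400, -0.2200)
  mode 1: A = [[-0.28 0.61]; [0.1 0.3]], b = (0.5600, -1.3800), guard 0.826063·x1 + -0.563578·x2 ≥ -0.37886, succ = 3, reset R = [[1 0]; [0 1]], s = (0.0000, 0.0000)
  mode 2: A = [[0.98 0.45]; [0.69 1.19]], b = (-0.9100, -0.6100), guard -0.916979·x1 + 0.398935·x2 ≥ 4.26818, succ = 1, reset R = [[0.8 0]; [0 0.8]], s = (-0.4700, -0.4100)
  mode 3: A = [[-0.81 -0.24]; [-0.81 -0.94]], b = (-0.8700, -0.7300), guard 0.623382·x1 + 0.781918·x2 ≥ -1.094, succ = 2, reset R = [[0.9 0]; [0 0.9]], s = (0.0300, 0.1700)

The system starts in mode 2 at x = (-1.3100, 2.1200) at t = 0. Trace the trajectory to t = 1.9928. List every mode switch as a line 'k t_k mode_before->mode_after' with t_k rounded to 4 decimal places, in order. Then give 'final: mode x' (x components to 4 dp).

Mode 2: guard c·x = 4.2682 hit at Δt = 1.0591 (t = 1.0591), x⁻ = (-3.2128, 3.3141) → reset → x⁺ = (-3.0403, 2.2412), jump to mode 1
Mode 1: flow for 0.9337 to horizon, guard not reached → x = (-1.0092, 1.2652)

1 1.0591 2->1
final: 1 -1.0092 1.2652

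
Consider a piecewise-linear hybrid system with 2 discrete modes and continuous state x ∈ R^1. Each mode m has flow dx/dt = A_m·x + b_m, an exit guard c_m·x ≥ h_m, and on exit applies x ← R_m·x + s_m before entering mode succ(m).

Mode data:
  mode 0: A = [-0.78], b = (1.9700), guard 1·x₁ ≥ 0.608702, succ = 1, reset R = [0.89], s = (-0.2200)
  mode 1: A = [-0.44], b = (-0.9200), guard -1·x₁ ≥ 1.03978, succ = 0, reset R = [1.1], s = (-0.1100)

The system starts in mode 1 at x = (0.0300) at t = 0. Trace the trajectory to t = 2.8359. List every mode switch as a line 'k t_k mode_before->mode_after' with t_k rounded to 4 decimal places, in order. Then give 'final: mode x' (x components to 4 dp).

Mode 1: guard c·x = 1.0398 hit at Δt = 1.5954 (t = 1.5954), x⁻ = (-1.0398) → reset → x⁺ = (-1.2538), jump to mode 0
Mode 0: guard c·x = 0.6087 hit at Δt = 0.8703 (t = 2.4657), x⁻ = (0.6087) → reset → x⁺ = (0.3217), jump to mode 1
Mode 1: flow for 0.3702 to horizon, guard not reached → x = (-0.0409)

1 1.5954 1->0
2 2.4657 0->1
final: 1 -0.0409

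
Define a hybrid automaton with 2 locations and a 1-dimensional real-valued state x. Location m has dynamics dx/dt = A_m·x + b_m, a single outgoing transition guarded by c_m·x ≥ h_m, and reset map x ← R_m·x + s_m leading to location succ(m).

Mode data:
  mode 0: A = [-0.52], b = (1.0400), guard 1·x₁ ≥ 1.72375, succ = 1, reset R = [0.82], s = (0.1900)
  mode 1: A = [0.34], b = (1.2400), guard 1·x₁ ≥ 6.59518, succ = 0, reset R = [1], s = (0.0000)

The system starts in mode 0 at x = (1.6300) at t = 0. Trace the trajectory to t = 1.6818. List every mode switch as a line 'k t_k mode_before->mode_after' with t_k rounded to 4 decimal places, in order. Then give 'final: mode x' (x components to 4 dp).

1 0.5619 0->1
final: 1 4.0366

Mode 0: guard c·x = 1.7237 hit at Δt = 0.5619 (t = 0.5619), x⁻ = (1.7237) → reset → x⁺ = (1.6035), jump to mode 1
Mode 1: flow for 1.1199 to horizon, guard not reached → x = (4.0366)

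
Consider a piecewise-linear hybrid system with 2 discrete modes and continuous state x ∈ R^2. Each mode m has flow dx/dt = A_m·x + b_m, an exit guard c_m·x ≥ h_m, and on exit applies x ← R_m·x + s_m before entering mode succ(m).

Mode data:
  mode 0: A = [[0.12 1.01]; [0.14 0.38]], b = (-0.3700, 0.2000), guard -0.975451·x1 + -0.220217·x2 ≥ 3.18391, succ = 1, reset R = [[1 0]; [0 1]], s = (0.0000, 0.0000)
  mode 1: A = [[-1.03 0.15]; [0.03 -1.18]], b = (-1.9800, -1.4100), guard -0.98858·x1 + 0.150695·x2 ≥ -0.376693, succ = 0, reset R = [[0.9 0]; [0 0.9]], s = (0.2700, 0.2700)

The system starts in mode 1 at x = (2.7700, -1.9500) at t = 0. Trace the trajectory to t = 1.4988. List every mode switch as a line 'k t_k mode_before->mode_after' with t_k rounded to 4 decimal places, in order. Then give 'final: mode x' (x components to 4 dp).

Mode 1: guard c·x = -0.3767 hit at Δt = 0.7339 (t = 0.7339), x⁻ = (0.1530, -1.4962) → reset → x⁺ = (0.4077, -1.0765), jump to mode 0
Mode 0: flow for 0.7649 to horizon, guard not reached → x = (-0.7889, -1.2795)

1 0.7339 1->0
final: 0 -0.7889 -1.2795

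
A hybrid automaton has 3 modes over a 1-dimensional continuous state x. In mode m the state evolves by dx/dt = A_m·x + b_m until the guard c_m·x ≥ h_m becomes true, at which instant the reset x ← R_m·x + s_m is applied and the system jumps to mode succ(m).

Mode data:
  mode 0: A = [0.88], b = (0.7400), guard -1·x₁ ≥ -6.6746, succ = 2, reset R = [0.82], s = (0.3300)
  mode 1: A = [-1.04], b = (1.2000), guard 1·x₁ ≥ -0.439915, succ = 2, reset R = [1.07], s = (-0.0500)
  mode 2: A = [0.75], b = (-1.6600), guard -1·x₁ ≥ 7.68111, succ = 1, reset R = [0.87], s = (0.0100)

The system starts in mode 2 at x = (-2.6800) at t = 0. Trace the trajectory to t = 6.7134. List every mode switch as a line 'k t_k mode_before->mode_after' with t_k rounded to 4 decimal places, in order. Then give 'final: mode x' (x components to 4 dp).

Mode 2: guard c·x = 7.6811 hit at Δt = 0.9388 (t = 0.9388), x⁻ = (-7.6811) → reset → x⁺ = (-6.6726), jump to mode 1
Mode 1: guard c·x = -0.4399 hit at Δt = 1.5302 (t = 2.4690), x⁻ = (-0.4399) → reset → x⁺ = (-0.5207), jump to mode 2
Mode 2: guard c·x = 7.6811 hit at Δt = 1.7149 (t = 4.1839), x⁻ = (-7.6811) → reset → x⁺ = (-6.6726), jump to mode 1
Mode 1: guard c·x = -0.4399 hit at Δt = 1.5302 (t = 5.7141), x⁻ = (-0.4399) → reset → x⁺ = (-0.5207), jump to mode 2
Mode 2: flow for 0.9993 to horizon, guard not reached → x = (-3.5715)

1 0.9388 2->1
2 2.4690 1->2
3 4.1839 2->1
4 5.7141 1->2
final: 2 -3.5715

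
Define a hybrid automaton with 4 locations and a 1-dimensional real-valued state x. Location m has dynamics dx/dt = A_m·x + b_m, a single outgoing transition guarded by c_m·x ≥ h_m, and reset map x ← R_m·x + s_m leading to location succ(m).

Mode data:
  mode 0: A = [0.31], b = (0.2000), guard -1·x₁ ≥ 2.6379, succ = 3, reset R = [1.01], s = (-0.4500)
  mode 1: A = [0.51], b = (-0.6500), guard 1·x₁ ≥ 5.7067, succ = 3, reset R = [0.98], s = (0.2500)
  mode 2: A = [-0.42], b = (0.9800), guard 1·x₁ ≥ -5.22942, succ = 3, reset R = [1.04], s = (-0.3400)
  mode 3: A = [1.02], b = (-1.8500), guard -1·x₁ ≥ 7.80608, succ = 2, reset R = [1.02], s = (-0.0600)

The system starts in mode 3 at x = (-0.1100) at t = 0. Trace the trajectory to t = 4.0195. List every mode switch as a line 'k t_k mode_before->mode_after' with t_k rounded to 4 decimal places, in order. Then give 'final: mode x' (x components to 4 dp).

Mode 3: guard c·x = 7.8061 hit at Δt = 1.5780 (t = 1.5780), x⁻ = (-7.8061) → reset → x⁺ = (-8.0222), jump to mode 2
Mode 2: guard c·x = -5.2294 hit at Δt = 0.7483 (t = 2.3263), x⁻ = (-5.2294) → reset → x⁺ = (-5.7786), jump to mode 3
Mode 3: guard c·x = 7.8061 hit at Δt = 0.2320 (t = 2.5583), x⁻ = (-7.8061) → reset → x⁺ = (-8.0222), jump to mode 2
Mode 2: guard c·x = -5.2294 hit at Δt = 0.7483 (t = 3.3066), x⁻ = (-5.2294) → reset → x⁺ = (-5.7786), jump to mode 3
Mode 3: guard c·x = 7.8061 hit at Δt = 0.2320 (t = 3.5387), x⁻ = (-7.8061) → reset → x⁺ = (-8.0222), jump to mode 2
Mode 2: flow for 0.4808 to horizon, guard not reached → x = (-6.1286)

1 1.5780 3->2
2 2.3263 2->3
3 2.5583 3->2
4 3.3066 2->3
5 3.5387 3->2
final: 2 -6.1286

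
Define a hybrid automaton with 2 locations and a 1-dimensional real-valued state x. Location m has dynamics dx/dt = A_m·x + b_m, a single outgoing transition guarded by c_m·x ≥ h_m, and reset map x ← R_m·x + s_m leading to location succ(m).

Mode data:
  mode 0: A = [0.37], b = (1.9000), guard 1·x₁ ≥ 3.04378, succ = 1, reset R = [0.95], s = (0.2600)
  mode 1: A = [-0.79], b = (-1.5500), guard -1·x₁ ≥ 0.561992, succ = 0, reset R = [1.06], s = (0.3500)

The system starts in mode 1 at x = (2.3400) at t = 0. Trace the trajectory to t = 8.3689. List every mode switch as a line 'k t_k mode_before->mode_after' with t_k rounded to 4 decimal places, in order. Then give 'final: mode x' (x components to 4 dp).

1 1.4210 1->0
2 2.8115 0->1
3 4.4513 1->0
4 5.8418 0->1
5 7.4815 1->0
final: 0 1.6545

Mode 1: guard c·x = 0.5620 hit at Δt = 1.4210 (t = 1.4210), x⁻ = (-0.5620) → reset → x⁺ = (-0.2457), jump to mode 0
Mode 0: guard c·x = 3.0438 hit at Δt = 1.3905 (t = 2.8115), x⁻ = (3.0438) → reset → x⁺ = (3.1516), jump to mode 1
Mode 1: guard c·x = 0.5620 hit at Δt = 1.6398 (t = 4.4513), x⁻ = (-0.5620) → reset → x⁺ = (-0.2457), jump to mode 0
Mode 0: guard c·x = 3.0438 hit at Δt = 1.3905 (t = 5.8418), x⁻ = (3.0438) → reset → x⁺ = (3.1516), jump to mode 1
Mode 1: guard c·x = 0.5620 hit at Δt = 1.6398 (t = 7.4815), x⁻ = (-0.5620) → reset → x⁺ = (-0.2457), jump to mode 0
Mode 0: flow for 0.8874 to horizon, guard not reached → x = (1.6545)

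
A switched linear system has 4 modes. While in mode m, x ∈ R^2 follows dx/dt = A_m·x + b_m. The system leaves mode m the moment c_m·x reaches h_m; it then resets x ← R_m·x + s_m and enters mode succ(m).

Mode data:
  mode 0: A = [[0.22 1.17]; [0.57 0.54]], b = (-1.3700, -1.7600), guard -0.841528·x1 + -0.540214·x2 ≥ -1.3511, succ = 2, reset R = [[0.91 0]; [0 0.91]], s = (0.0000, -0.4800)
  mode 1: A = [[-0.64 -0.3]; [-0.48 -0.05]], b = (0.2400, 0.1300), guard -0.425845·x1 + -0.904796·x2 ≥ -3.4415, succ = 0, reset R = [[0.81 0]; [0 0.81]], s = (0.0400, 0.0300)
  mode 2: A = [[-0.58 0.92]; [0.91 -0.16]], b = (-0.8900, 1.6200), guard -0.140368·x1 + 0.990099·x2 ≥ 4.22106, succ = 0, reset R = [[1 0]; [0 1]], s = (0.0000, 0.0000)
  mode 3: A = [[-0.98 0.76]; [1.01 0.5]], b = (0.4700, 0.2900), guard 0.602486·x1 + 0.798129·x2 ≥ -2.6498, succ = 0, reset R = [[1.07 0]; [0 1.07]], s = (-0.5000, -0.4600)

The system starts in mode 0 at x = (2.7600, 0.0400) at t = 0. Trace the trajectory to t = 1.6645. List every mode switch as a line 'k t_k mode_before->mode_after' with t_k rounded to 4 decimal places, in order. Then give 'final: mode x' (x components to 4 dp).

1 0.9071 0->2
final: 2 0.6956 1.0855

Mode 0: guard c·x = -1.3511 hit at Δt = 0.9071 (t = 0.9071), x⁻ = (1.8591, -0.3951) → reset → x⁺ = (1.6918, -0.8395), jump to mode 2
Mode 2: flow for 0.7574 to horizon, guard not reached → x = (0.6956, 1.0855)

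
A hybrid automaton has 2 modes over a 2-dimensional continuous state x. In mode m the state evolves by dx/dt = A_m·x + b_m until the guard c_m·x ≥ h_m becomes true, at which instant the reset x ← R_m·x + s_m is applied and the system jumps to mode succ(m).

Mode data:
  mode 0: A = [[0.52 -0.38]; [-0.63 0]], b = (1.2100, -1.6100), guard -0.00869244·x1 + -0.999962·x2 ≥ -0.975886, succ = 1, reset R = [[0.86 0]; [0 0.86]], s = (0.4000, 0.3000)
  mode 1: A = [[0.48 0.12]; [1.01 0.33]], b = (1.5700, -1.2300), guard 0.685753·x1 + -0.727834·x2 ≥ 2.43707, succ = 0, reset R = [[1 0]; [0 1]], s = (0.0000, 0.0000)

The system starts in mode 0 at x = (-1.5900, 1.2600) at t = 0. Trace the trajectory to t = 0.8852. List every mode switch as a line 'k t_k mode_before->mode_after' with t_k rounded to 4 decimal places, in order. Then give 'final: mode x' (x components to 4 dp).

1 0.4510 0->1
final: 1 -0.4130 0.4179

Mode 0: guard c·x = -0.9759 hit at Δt = 0.4510 (t = 0.4510), x⁻ = (-1.6134, 0.9899) → reset → x⁺ = (-0.9875, 1.1514), jump to mode 1
Mode 1: flow for 0.4342 to horizon, guard not reached → x = (-0.4130, 0.4179)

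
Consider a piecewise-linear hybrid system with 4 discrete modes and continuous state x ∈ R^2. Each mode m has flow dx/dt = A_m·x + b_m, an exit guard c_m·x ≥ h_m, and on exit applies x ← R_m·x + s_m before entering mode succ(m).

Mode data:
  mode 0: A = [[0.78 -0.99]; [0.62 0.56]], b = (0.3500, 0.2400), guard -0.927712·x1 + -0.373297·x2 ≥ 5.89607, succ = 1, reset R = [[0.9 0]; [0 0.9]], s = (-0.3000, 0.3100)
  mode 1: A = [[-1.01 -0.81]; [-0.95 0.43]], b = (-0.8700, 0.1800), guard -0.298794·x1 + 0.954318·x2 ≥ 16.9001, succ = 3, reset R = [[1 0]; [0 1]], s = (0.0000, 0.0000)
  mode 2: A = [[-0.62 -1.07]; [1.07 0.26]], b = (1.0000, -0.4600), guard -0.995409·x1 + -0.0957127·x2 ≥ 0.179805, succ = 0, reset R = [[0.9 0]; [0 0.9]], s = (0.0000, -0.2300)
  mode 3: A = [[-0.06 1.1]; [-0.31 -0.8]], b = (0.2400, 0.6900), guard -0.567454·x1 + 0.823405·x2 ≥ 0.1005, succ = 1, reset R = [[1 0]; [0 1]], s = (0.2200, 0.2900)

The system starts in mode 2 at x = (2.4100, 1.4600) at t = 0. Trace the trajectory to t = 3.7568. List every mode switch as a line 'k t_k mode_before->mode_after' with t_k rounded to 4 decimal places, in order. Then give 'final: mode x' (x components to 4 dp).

1 1.2616 2->0
2 2.6353 0->1
final: 1 -7.0734 12.4887

Mode 2: guard c·x = 0.1798 hit at Δt = 1.2616 (t = 1.2616), x⁻ = (-0.4681, 2.9898) → reset → x⁺ = (-0.4213, 2.4608), jump to mode 0
Mode 0: guard c·x = 5.8961 hit at Δt = 1.3737 (t = 2.6353), x⁻ = (-7.2451, 2.2109) → reset → x⁺ = (-6.8206, 2.2998), jump to mode 1
Mode 1: flow for 1.1215 to horizon, guard not reached → x = (-7.0734, 12.4887)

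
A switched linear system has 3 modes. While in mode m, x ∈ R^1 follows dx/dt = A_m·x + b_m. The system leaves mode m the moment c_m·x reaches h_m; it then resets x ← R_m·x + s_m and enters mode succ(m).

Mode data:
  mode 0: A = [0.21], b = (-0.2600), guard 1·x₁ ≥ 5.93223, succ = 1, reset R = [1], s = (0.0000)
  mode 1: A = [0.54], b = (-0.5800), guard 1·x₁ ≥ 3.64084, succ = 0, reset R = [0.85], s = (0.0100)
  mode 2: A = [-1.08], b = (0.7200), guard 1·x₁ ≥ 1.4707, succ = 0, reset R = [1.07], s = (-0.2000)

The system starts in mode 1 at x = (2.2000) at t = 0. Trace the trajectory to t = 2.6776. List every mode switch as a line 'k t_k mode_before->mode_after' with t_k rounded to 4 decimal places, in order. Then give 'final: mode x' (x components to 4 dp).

Mode 1: guard c·x = 3.6408 hit at Δt = 1.5260 (t = 1.5260), x⁻ = (3.6408) → reset → x⁺ = (3.1047), jump to mode 0
Mode 0: flow for 1.1516 to horizon, guard not reached → x = (3.6154)

1 1.5260 1->0
final: 0 3.6154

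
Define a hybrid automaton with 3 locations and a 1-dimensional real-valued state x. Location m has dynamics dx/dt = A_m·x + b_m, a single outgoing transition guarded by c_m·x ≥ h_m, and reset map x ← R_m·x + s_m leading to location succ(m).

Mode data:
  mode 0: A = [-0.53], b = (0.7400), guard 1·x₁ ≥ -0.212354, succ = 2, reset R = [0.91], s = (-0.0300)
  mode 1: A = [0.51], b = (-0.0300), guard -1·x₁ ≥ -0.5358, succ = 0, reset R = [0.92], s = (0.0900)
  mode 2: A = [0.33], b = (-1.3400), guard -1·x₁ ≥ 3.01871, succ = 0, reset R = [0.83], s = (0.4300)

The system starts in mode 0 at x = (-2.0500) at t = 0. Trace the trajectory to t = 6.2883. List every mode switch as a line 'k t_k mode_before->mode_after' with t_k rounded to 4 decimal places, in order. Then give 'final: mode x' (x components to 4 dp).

Mode 0: guard c·x = -0.2124 hit at Δt = 1.4376 (t = 1.4376), x⁻ = (-0.2124) → reset → x⁺ = (-0.2232), jump to mode 2
Mode 2: guard c·x = 3.0187 hit at Δt = 1.5222 (t = 2.9598), x⁻ = (-3.0187) → reset → x⁺ = (-2.0755), jump to mode 0
Mode 0: guard c·x = -0.2124 hit at Δt = 1.4515 (t = 4.4113), x⁻ = (-0.2124) → reset → x⁺ = (-0.2232), jump to mode 2
Mode 2: guard c·x = 3.0187 hit at Δt = 1.5222 (t = 5.9335), x⁻ = (-3.0187) → reset → x⁺ = (-2.0755), jump to mode 0
Mode 0: flow for 0.3548 to horizon, guard not reached → x = (-1.4804)

1 1.4376 0->2
2 2.9598 2->0
3 4.4113 0->2
4 5.9335 2->0
final: 0 -1.4804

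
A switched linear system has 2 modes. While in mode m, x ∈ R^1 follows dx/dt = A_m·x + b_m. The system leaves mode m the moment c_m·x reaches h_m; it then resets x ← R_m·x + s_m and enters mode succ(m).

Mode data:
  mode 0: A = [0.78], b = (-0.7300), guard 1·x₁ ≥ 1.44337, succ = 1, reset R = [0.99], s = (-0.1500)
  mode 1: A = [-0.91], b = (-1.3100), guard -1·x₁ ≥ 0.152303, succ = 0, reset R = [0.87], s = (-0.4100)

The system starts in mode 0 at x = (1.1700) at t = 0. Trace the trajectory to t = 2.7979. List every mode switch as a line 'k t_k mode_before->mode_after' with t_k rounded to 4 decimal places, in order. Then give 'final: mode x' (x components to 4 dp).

1 0.9919 0->1
2 1.8134 1->0
final: 0 -2.2504

Mode 0: guard c·x = 1.4434 hit at Δt = 0.9919 (t = 0.9919), x⁻ = (1.4434) → reset → x⁺ = (1.2789), jump to mode 1
Mode 1: guard c·x = 0.1523 hit at Δt = 0.8215 (t = 1.8134), x⁻ = (-0.1523) → reset → x⁺ = (-0.5425), jump to mode 0
Mode 0: flow for 0.9845 to horizon, guard not reached → x = (-2.2504)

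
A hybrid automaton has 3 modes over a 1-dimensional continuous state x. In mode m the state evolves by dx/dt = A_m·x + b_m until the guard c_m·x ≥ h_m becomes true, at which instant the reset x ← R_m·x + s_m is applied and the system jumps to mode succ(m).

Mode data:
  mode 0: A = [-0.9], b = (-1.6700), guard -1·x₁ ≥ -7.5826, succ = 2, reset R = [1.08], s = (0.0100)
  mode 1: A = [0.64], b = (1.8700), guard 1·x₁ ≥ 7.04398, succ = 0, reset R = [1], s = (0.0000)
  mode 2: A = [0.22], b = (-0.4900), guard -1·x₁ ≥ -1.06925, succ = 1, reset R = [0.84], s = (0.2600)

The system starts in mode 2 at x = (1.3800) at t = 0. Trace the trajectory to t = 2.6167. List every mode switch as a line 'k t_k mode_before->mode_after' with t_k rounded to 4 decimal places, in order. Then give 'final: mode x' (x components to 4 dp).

1 1.4202 2->1
final: 1 5.8527

Mode 2: guard c·x = -1.0693 hit at Δt = 1.4202 (t = 1.4202), x⁻ = (1.0693) → reset → x⁺ = (1.1582), jump to mode 1
Mode 1: flow for 1.1965 to horizon, guard not reached → x = (5.8527)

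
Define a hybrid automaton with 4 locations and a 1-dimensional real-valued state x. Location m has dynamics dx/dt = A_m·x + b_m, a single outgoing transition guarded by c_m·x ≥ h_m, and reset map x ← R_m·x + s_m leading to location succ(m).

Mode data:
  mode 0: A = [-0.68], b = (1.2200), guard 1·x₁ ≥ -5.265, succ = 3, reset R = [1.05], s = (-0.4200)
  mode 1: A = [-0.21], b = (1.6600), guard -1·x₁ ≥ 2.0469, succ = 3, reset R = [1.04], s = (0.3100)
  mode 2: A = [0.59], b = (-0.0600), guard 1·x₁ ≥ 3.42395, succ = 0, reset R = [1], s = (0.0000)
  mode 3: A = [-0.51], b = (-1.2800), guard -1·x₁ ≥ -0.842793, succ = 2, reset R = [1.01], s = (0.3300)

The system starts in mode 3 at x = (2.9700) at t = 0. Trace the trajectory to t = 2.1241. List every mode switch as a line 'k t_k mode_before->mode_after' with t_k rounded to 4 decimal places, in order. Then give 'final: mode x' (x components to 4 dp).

1 0.9634 3->2
final: 2 2.2428

Mode 3: guard c·x = -0.8428 hit at Δt = 0.9634 (t = 0.9634), x⁻ = (0.8428) → reset → x⁺ = (1.1812), jump to mode 2
Mode 2: flow for 1.1607 to horizon, guard not reached → x = (2.2428)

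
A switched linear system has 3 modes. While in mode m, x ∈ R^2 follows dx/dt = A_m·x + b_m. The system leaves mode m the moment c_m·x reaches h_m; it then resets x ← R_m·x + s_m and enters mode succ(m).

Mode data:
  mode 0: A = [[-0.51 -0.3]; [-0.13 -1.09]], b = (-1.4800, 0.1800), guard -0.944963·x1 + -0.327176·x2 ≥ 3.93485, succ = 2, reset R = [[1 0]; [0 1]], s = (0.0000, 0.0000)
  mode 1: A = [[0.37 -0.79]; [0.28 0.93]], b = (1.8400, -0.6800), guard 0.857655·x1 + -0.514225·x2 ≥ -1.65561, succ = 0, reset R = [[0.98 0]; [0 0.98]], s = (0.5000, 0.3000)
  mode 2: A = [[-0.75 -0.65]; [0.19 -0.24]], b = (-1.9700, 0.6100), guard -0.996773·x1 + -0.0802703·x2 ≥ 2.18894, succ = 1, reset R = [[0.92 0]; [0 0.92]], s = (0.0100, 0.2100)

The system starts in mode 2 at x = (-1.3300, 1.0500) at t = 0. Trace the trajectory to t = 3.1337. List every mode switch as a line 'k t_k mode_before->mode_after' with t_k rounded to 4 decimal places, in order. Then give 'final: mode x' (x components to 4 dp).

Mode 2: guard c·x = 2.1889 hit at Δt = 0.7466 (t = 0.7466), x⁻ = (-2.2808, 1.0527) → reset → x⁺ = (-2.0883, 1.1785), jump to mode 1
Mode 1: guard c·x = -1.6556 hit at Δt = 1.5903 (t = 2.3369), x⁻ = (-1.4984, 0.7204) → reset → x⁺ = (-0.9685, 1.0060), jump to mode 0
Mode 0: flow for 0.7968 to horizon, guard not reached → x = (-1.7644, 0.6188)

1 0.7466 2->1
2 2.3369 1->0
final: 0 -1.7644 0.6188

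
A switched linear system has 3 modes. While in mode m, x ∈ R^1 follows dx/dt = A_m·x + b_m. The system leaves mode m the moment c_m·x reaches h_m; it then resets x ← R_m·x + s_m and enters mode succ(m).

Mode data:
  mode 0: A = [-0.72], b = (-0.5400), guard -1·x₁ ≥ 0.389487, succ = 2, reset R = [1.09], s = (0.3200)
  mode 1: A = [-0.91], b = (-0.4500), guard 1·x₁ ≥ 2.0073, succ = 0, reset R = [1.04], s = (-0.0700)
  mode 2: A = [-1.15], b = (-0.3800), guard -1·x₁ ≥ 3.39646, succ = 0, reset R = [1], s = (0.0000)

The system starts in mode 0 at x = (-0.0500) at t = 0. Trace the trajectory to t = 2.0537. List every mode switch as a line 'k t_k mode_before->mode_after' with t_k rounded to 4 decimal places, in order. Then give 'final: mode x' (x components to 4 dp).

Mode 0: guard c·x = 0.3895 hit at Δt = 0.9216 (t = 0.9216), x⁻ = (-0.3895) → reset → x⁺ = (-0.1045), jump to mode 2
Mode 2: flow for 1.1321 to horizon, guard not reached → x = (-0.2690)

1 0.9216 0->2
final: 2 -0.2690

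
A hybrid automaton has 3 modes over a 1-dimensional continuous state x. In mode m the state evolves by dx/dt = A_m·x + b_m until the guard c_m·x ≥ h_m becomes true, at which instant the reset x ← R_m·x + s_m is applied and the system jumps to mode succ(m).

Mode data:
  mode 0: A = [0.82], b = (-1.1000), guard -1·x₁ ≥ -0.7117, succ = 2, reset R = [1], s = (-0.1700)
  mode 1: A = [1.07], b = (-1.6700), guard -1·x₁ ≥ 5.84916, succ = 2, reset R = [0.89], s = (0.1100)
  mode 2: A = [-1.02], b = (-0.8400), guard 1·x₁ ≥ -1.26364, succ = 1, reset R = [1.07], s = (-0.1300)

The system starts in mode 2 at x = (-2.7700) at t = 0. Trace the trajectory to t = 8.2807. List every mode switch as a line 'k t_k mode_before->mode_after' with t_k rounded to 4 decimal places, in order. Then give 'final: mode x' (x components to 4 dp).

1 1.4576 2->1
2 2.2894 1->2
3 4.5177 2->1
4 5.3495 1->2
5 7.5778 2->1
final: 1 -4.8946

Mode 2: guard c·x = -1.2636 hit at Δt = 1.4576 (t = 1.4576), x⁻ = (-1.2636) → reset → x⁺ = (-1.4821), jump to mode 1
Mode 1: guard c·x = 5.8492 hit at Δt = 0.8318 (t = 2.2894), x⁻ = (-5.8492) → reset → x⁺ = (-5.0958), jump to mode 2
Mode 2: guard c·x = -1.2636 hit at Δt = 2.2283 (t = 4.5177), x⁻ = (-1.2636) → reset → x⁺ = (-1.4821), jump to mode 1
Mode 1: guard c·x = 5.8492 hit at Δt = 0.8318 (t = 5.3495), x⁻ = (-5.8492) → reset → x⁺ = (-5.0958), jump to mode 2
Mode 2: guard c·x = -1.2636 hit at Δt = 2.2283 (t = 7.5778), x⁻ = (-1.2636) → reset → x⁺ = (-1.4821), jump to mode 1
Mode 1: flow for 0.7029 to horizon, guard not reached → x = (-4.8946)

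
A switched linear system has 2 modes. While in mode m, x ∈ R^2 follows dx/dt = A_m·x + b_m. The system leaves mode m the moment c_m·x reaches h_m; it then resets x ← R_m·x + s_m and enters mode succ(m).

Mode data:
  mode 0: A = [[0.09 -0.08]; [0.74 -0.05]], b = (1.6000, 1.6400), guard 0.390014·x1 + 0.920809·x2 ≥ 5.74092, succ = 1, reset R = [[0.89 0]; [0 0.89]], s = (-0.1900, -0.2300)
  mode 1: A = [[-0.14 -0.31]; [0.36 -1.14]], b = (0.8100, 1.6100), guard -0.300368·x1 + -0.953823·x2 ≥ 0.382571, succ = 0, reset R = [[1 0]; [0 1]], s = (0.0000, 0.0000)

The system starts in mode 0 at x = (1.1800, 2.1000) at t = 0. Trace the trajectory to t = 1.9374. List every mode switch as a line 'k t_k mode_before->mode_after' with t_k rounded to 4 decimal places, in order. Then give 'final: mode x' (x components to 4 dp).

1 1.0254 0->1
final: 1 1.7413 2.8205

Mode 0: guard c·x = 5.7409 hit at Δt = 1.0254 (t = 1.0254), x⁻ = (2.7133, 5.0854) → reset → x⁺ = (2.2248, 4.2960), jump to mode 1
Mode 1: flow for 0.9120 to horizon, guard not reached → x = (1.7413, 2.8205)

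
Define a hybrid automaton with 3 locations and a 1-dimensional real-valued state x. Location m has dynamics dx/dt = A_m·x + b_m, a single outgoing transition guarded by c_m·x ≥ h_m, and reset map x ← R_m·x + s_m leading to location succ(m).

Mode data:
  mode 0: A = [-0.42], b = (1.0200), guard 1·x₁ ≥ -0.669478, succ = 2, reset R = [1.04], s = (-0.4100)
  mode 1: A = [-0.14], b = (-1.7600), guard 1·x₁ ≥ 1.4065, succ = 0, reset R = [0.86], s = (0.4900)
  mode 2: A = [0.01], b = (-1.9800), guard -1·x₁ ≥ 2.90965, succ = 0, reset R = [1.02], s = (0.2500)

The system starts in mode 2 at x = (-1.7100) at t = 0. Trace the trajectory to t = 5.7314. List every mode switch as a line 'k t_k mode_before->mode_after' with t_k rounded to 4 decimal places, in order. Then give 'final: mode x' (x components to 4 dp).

1 0.5989 2->0
2 1.8073 0->2
3 2.7090 2->0
4 3.9174 0->2
5 4.8190 2->0
final: 0 -1.0796

Mode 2: guard c·x = 2.9097 hit at Δt = 0.5989 (t = 0.5989), x⁻ = (-2.9096) → reset → x⁺ = (-2.7178), jump to mode 0
Mode 0: guard c·x = -0.6695 hit at Δt = 1.2084 (t = 1.8073), x⁻ = (-0.6695) → reset → x⁺ = (-1.1063), jump to mode 2
Mode 2: guard c·x = 2.9097 hit at Δt = 0.9017 (t = 2.7090), x⁻ = (-2.9096) → reset → x⁺ = (-2.7178), jump to mode 0
Mode 0: guard c·x = -0.6695 hit at Δt = 1.2084 (t = 3.9174), x⁻ = (-0.6695) → reset → x⁺ = (-1.1063), jump to mode 2
Mode 2: guard c·x = 2.9097 hit at Δt = 0.9017 (t = 4.8190), x⁻ = (-2.9096) → reset → x⁺ = (-2.7178), jump to mode 0
Mode 0: flow for 0.9124 to horizon, guard not reached → x = (-1.0796)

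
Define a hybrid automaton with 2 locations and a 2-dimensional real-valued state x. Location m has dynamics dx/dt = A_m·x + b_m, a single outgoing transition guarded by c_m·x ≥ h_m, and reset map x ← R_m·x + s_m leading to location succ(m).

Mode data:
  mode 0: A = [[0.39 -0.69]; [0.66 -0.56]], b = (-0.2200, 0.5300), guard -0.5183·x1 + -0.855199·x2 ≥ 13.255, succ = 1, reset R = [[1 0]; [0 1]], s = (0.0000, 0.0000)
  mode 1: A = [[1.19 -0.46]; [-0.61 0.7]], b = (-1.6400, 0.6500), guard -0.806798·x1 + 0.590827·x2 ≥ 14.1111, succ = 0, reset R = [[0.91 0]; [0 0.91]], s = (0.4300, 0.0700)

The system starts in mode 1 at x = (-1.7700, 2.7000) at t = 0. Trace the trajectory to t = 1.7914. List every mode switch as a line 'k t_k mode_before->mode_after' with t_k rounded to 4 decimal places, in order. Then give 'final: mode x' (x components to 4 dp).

Mode 1: guard c·x = 14.1111 hit at Δt = 0.8645 (t = 0.8645), x⁻ = (-10.7246, 9.2387) → reset → x⁺ = (-9.3294, 8.4773), jump to mode 0
Mode 0: flow for 0.9269 to horizon, guard not reached → x = (-16.6842, -1.0678)

1 0.8645 1->0
final: 0 -16.6842 -1.0678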